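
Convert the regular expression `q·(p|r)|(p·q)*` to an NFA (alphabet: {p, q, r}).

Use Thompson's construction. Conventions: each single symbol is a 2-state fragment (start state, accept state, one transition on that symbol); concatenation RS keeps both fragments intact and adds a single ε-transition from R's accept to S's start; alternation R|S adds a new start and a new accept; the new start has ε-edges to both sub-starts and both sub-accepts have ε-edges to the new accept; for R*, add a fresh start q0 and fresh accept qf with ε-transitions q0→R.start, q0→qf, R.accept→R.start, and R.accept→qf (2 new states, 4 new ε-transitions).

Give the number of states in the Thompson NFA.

16

Bottom-up over the parse tree:
Each of the 5 symbol leaves contributes a 2-state fragment.
  p|r — 6 states
  q·(p|r) — 8 states
  p·q — 4 states
  (p·q)* — 6 states
  q·(p|r)|(p·q)* — 16 states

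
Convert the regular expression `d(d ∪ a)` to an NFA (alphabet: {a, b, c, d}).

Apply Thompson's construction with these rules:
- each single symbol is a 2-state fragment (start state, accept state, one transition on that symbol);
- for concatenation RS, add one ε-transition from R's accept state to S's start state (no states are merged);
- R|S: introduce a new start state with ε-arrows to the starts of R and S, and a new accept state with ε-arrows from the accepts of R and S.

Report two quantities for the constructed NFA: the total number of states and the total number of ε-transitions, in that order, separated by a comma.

8, 5

Recursing over subexpressions:
Each of the 3 symbol leaves contributes 2 states and 0 ε-transitions.
  d ∪ a : 6 states, 4 ε-transitions
  d(d ∪ a) : 8 states, 5 ε-transitions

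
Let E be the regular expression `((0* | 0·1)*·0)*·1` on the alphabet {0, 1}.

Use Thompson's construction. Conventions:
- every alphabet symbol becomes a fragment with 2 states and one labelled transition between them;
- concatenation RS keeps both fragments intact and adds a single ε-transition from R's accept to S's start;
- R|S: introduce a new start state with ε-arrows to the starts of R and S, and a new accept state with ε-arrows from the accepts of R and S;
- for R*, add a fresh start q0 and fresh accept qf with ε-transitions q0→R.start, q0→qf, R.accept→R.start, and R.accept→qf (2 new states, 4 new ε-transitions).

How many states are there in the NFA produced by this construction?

Building bottom-up:
Each of the 5 symbol leaves contributes a 2-state fragment.
  0* : 4 states
  0·1 : 4 states
  0* | 0·1 : 10 states
  (0* | 0·1)* : 12 states
  (0* | 0·1)*·0 : 14 states
  ((0* | 0·1)*·0)* : 16 states
  ((0* | 0·1)*·0)*·1 : 18 states

18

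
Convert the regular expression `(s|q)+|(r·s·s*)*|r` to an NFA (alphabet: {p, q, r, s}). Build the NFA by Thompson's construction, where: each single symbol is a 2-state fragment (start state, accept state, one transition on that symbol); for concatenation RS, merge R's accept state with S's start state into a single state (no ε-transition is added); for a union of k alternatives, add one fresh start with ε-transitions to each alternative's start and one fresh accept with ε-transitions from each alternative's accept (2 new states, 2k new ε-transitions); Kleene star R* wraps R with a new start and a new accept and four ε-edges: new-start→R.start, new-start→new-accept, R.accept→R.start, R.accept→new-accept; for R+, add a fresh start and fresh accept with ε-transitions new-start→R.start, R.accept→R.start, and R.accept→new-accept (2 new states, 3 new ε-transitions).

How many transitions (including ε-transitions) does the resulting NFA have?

Bottom-up over the parse tree:
Each of the 6 symbol leaves contributes 1 transition (1 symbol, 0 ε).
  s|q — 6 transitions (2 symbol, 4 ε)
  (s|q)+ — 9 transitions (2 symbol, 7 ε)
  s* — 5 transitions (1 symbol, 4 ε)
  r·s·s* — 7 transitions (3 symbol, 4 ε)
  (r·s·s*)* — 11 transitions (3 symbol, 8 ε)
  (s|q)+|(r·s·s*)*|r — 27 transitions (6 symbol, 21 ε)

27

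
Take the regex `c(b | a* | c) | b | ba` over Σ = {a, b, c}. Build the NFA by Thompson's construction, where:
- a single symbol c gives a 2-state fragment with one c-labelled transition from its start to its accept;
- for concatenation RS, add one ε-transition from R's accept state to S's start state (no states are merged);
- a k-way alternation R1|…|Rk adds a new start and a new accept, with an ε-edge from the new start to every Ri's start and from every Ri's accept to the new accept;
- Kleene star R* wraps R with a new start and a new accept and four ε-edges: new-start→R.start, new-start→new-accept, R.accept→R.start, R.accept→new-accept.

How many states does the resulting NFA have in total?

20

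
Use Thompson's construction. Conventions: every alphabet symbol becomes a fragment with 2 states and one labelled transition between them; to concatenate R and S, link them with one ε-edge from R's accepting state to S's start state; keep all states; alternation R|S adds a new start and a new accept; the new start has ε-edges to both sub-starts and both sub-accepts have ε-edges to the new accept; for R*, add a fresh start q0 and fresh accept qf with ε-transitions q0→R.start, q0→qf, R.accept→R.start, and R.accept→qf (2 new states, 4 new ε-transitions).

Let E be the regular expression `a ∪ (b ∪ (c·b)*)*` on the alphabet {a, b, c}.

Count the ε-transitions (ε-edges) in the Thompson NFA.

17

Recursing over subexpressions:
Each of the 4 symbol leaves contributes 0 ε-transitions.
  c·b : 1 ε-transition
  (c·b)* : 5 ε-transitions
  b ∪ (c·b)* : 9 ε-transitions
  (b ∪ (c·b)*)* : 13 ε-transitions
  a ∪ (b ∪ (c·b)*)* : 17 ε-transitions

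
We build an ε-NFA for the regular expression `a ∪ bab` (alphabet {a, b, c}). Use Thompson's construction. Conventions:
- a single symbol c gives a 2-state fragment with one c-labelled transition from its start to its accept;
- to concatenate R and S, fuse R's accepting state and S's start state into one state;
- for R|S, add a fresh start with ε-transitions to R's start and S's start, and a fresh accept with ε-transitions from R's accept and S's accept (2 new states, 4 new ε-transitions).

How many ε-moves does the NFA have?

4

Recursing over subexpressions:
Each of the 4 symbol leaves contributes 0 ε-transitions.
  bab → 0 ε-transitions
  a ∪ bab → 4 ε-transitions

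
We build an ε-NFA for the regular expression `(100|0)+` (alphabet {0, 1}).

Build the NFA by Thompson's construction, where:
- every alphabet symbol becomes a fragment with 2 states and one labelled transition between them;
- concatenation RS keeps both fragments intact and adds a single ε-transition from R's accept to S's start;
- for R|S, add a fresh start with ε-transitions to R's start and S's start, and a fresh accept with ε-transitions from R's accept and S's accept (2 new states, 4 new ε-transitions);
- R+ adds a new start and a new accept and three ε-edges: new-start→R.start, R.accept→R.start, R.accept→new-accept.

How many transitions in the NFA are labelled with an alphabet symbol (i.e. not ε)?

4

Per subexpression:
Each of the 4 symbol leaves contributes exactly 1 symbol transition.
  100 — 3 symbol transitions
  100|0 — 4 symbol transitions
  (100|0)+ — 4 symbol transitions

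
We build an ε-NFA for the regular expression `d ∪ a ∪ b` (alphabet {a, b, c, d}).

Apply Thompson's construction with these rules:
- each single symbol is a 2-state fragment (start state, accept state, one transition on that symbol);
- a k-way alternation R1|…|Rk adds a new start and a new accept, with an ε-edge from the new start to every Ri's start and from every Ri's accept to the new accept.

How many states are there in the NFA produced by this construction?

Per subexpression:
Each of the 3 symbol leaves contributes a 2-state fragment.
  d ∪ a ∪ b : 8 states

8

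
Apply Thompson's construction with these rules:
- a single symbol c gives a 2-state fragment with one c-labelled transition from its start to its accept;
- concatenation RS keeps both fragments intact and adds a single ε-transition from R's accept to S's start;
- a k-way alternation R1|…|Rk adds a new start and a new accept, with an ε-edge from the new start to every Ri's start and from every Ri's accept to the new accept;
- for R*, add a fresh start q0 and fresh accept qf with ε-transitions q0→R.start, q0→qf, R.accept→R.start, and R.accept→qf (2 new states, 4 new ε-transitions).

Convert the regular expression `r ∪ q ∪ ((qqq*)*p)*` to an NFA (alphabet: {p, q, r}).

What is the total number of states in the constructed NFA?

20

Building bottom-up:
Each of the 6 symbol leaves contributes a 2-state fragment.
  q* : 4 states
  qqq* : 8 states
  (qqq*)* : 10 states
  (qqq*)*p : 12 states
  ((qqq*)*p)* : 14 states
  r ∪ q ∪ ((qqq*)*p)* : 20 states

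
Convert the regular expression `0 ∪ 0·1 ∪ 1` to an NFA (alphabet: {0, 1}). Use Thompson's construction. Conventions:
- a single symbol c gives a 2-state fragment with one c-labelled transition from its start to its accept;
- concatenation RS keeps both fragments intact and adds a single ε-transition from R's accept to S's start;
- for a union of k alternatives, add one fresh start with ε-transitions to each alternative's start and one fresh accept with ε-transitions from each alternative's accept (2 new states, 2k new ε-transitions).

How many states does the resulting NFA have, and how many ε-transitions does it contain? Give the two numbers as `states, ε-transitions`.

10, 7

Bottom-up over the parse tree:
Each of the 4 symbol leaves contributes 2 states and 0 ε-transitions.
  0·1 : 4 states, 1 ε-transition
  0 ∪ 0·1 ∪ 1 : 10 states, 7 ε-transitions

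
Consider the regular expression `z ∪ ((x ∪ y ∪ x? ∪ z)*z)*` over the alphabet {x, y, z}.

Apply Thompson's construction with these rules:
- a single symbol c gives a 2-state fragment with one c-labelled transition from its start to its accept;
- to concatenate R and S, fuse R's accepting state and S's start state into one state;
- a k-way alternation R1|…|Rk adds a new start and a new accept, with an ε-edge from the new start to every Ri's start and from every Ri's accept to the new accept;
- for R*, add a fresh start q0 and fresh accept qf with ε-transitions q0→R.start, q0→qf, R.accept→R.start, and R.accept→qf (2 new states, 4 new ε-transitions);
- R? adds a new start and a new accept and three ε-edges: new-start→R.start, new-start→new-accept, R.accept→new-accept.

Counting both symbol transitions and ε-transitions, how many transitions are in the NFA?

29

By structural recursion:
Each of the 6 symbol leaves contributes 1 transition (1 symbol, 0 ε).
  x? : 4 transitions (1 symbol, 3 ε)
  x ∪ y ∪ x? ∪ z : 15 transitions (4 symbol, 11 ε)
  (x ∪ y ∪ x? ∪ z)* : 19 transitions (4 symbol, 15 ε)
  (x ∪ y ∪ x? ∪ z)*z : 20 transitions (5 symbol, 15 ε)
  ((x ∪ y ∪ x? ∪ z)*z)* : 24 transitions (5 symbol, 19 ε)
  z ∪ ((x ∪ y ∪ x? ∪ z)*z)* : 29 transitions (6 symbol, 23 ε)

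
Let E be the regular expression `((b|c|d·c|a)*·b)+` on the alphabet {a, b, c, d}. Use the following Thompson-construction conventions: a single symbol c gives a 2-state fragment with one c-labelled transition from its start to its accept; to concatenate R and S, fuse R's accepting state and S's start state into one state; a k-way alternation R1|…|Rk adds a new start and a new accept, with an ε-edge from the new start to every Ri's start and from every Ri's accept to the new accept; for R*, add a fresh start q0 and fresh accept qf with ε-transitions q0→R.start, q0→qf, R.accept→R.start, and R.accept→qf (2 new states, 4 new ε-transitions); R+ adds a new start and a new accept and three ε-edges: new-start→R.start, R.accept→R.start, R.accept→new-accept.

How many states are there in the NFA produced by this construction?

16

Building bottom-up:
Each of the 6 symbol leaves contributes a 2-state fragment.
  d·c : 3 states
  b|c|d·c|a : 11 states
  (b|c|d·c|a)* : 13 states
  (b|c|d·c|a)*·b : 14 states
  ((b|c|d·c|a)*·b)+ : 16 states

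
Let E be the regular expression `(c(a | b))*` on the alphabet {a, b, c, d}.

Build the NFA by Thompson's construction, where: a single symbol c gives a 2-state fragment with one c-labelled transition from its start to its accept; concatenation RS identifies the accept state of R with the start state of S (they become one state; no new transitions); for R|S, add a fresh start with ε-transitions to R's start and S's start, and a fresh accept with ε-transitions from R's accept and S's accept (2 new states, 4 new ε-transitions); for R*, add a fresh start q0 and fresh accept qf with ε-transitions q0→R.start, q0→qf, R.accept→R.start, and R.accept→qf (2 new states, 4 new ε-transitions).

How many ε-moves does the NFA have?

By structural recursion:
Each of the 3 symbol leaves contributes 0 ε-transitions.
  a | b : 4 ε-transitions
  c(a | b) : 4 ε-transitions
  (c(a | b))* : 8 ε-transitions

8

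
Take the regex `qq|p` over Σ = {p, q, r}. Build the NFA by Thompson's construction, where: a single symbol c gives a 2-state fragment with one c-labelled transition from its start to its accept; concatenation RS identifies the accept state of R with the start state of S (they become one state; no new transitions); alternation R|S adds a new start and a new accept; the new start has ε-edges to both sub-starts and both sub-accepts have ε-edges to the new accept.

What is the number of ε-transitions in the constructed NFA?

4

By structural recursion:
Each of the 3 symbol leaves contributes 0 ε-transitions.
  qq : 0 ε-transitions
  qq|p : 4 ε-transitions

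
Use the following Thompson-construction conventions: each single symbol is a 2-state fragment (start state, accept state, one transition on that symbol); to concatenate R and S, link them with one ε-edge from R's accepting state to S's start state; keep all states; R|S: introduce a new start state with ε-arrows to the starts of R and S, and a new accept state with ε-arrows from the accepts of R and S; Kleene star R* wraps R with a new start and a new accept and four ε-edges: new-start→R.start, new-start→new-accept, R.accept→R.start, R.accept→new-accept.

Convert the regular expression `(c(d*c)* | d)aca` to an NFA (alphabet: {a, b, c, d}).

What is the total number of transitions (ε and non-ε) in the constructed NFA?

24

Building bottom-up:
Each of the 7 symbol leaves contributes 1 transition (1 symbol, 0 ε).
  d* : 5 transitions (1 symbol, 4 ε)
  d*c : 7 transitions (2 symbol, 5 ε)
  (d*c)* : 11 transitions (2 symbol, 9 ε)
  c(d*c)* : 13 transitions (3 symbol, 10 ε)
  c(d*c)* | d : 18 transitions (4 symbol, 14 ε)
  (c(d*c)* | d)aca : 24 transitions (7 symbol, 17 ε)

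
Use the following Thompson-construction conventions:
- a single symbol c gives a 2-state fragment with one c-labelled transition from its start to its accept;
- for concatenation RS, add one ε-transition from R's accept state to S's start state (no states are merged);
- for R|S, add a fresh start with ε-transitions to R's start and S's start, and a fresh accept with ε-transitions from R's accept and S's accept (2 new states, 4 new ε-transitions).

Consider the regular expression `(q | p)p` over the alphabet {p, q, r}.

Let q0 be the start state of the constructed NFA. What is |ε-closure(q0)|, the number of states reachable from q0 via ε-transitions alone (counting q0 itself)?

Let C(F) = |ε-closure(F.start)| within fragment F, and note whether F accepts ε. Symbol fragments have C = 1 and do not accept ε. Then:
  q | p : new start ε-reaches every alternative's start; none of them accept ε, so the new accept is not reached: |closure| = 1 + 1 + 1 = 3
  (q | p)p : |closure| equals the left operand's closure size = 3 (its accept is not ε-reachable, so the closure stops there)

3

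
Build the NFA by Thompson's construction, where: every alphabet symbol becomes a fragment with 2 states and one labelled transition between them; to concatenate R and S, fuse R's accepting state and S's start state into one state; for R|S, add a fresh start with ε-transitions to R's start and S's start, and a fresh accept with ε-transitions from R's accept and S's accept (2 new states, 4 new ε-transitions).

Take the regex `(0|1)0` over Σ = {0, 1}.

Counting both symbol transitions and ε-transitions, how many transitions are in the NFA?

7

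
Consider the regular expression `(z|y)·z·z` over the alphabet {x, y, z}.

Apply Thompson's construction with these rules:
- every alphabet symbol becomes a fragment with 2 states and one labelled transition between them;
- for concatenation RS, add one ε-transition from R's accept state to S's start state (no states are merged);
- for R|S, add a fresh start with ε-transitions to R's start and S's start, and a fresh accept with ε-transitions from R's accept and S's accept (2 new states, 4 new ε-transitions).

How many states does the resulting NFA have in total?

Bottom-up over the parse tree:
Each of the 4 symbol leaves contributes a 2-state fragment.
  z|y → 6 states
  (z|y)·z·z → 10 states

10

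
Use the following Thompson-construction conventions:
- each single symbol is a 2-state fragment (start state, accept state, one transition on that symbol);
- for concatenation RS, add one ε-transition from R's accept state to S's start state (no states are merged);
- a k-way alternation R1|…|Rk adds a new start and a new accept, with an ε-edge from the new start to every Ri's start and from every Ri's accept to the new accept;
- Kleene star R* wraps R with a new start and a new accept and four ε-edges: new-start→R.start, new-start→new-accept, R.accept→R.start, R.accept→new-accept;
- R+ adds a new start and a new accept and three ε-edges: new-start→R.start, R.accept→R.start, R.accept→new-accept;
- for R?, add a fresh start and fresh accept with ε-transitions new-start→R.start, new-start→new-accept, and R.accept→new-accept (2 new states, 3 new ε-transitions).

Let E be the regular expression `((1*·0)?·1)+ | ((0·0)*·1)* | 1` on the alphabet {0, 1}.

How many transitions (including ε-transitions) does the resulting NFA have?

Bottom-up over the parse tree:
Each of the 7 symbol leaves contributes 1 transition (1 symbol, 0 ε).
  1* = 5 transitions (1 symbol, 4 ε)
  1*·0 = 7 transitions (2 symbol, 5 ε)
  (1*·0)? = 10 transitions (2 symbol, 8 ε)
  (1*·0)?·1 = 12 transitions (3 symbol, 9 ε)
  ((1*·0)?·1)+ = 15 transitions (3 symbol, 12 ε)
  0·0 = 3 transitions (2 symbol, 1 ε)
  (0·0)* = 7 transitions (2 symbol, 5 ε)
  (0·0)*·1 = 9 transitions (3 symbol, 6 ε)
  ((0·0)*·1)* = 13 transitions (3 symbol, 10 ε)
  ((1*·0)?·1)+ | ((0·0)*·1)* | 1 = 35 transitions (7 symbol, 28 ε)

35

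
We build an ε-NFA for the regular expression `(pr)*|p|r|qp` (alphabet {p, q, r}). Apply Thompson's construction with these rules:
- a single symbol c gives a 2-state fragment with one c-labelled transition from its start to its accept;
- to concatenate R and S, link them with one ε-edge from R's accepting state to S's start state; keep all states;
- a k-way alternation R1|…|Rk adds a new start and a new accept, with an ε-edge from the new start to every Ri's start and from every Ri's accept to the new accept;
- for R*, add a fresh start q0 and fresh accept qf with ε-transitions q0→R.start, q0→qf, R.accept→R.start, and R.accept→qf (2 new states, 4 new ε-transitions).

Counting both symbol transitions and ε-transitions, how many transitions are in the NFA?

20

By structural recursion:
Each of the 6 symbol leaves contributes 1 transition (1 symbol, 0 ε).
  pr → 3 transitions (2 symbol, 1 ε)
  (pr)* → 7 transitions (2 symbol, 5 ε)
  qp → 3 transitions (2 symbol, 1 ε)
  (pr)*|p|r|qp → 20 transitions (6 symbol, 14 ε)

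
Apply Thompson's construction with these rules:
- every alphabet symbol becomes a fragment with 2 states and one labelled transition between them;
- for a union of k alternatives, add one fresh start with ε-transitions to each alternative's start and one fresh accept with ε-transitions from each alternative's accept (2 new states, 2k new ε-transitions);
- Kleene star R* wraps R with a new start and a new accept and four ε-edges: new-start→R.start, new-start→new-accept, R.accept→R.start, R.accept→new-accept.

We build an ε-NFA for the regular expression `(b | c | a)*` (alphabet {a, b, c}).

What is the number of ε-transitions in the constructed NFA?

Bottom-up over the parse tree:
Each of the 3 symbol leaves contributes 0 ε-transitions.
  b | c | a — 6 ε-transitions
  (b | c | a)* — 10 ε-transitions

10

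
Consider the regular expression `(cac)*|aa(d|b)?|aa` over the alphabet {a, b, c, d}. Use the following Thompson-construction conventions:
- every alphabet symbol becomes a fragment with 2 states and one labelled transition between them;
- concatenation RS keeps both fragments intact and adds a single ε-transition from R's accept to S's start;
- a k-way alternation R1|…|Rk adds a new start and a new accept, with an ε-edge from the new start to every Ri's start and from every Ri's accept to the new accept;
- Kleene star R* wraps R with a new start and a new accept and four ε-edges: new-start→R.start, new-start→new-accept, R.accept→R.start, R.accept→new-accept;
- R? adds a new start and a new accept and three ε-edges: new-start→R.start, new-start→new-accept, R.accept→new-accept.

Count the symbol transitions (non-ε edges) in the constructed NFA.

9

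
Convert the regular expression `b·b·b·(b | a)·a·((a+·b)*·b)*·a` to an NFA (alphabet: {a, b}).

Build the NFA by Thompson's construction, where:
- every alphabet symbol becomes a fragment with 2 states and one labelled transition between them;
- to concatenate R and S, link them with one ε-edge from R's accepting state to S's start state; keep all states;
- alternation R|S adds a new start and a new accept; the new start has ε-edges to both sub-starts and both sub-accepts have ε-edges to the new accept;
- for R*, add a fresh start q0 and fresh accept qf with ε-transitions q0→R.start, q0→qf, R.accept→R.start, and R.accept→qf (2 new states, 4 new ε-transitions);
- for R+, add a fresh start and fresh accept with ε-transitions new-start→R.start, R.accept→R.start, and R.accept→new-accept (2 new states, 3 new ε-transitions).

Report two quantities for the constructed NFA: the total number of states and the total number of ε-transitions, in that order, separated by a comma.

28, 23

Per subexpression:
Each of the 10 symbol leaves contributes 2 states and 0 ε-transitions.
  b | a — 6 states, 4 ε-transitions
  a+ — 4 states, 3 ε-transitions
  a+·b — 6 states, 4 ε-transitions
  (a+·b)* — 8 states, 8 ε-transitions
  (a+·b)*·b — 10 states, 9 ε-transitions
  ((a+·b)*·b)* — 12 states, 13 ε-transitions
  b·b·b·(b | a)·a·((a+·b)*·b)*·a — 28 states, 23 ε-transitions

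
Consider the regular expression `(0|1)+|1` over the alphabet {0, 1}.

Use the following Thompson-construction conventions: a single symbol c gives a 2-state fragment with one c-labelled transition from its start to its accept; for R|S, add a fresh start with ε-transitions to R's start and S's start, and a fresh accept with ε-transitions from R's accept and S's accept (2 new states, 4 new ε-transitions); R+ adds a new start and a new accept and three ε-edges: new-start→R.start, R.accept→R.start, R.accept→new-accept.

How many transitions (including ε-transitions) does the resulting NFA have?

14

Building bottom-up:
Each of the 3 symbol leaves contributes 1 transition (1 symbol, 0 ε).
  0|1 → 6 transitions (2 symbol, 4 ε)
  (0|1)+ → 9 transitions (2 symbol, 7 ε)
  (0|1)+|1 → 14 transitions (3 symbol, 11 ε)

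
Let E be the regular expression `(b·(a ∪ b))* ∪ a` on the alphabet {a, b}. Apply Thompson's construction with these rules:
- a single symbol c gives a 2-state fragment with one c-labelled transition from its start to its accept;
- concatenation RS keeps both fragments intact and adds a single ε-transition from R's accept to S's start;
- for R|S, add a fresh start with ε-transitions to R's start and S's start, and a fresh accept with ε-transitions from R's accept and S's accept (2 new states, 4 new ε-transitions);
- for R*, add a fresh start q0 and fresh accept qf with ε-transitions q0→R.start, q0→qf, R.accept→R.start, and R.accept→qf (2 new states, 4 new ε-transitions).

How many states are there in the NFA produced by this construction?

14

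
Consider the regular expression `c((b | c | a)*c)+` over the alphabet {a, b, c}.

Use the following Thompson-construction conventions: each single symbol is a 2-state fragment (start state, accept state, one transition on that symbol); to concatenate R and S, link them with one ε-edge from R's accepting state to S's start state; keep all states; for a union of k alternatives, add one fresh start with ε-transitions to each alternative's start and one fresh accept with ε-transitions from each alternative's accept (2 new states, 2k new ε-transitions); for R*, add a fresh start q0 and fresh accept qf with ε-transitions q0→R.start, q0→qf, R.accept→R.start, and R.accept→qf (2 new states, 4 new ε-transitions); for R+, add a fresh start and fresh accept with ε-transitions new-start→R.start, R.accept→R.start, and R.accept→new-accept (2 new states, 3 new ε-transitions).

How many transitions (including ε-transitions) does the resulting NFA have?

By structural recursion:
Each of the 5 symbol leaves contributes 1 transition (1 symbol, 0 ε).
  b | c | a = 9 transitions (3 symbol, 6 ε)
  (b | c | a)* = 13 transitions (3 symbol, 10 ε)
  (b | c | a)*c = 15 transitions (4 symbol, 11 ε)
  ((b | c | a)*c)+ = 18 transitions (4 symbol, 14 ε)
  c((b | c | a)*c)+ = 20 transitions (5 symbol, 15 ε)

20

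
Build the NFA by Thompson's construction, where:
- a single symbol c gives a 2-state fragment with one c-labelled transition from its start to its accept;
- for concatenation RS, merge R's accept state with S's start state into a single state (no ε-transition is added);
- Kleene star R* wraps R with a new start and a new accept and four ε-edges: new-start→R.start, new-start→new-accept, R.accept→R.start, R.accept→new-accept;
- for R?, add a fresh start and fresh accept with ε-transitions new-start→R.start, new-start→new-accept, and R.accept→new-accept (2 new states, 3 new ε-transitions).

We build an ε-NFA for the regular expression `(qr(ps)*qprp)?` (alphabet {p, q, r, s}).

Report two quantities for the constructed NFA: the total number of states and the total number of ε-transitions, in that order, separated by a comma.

13, 7

Building bottom-up:
Each of the 8 symbol leaves contributes 2 states and 0 ε-transitions.
  ps — 3 states, 0 ε-transitions
  (ps)* — 5 states, 4 ε-transitions
  qr(ps)*qprp — 11 states, 4 ε-transitions
  (qr(ps)*qprp)? — 13 states, 7 ε-transitions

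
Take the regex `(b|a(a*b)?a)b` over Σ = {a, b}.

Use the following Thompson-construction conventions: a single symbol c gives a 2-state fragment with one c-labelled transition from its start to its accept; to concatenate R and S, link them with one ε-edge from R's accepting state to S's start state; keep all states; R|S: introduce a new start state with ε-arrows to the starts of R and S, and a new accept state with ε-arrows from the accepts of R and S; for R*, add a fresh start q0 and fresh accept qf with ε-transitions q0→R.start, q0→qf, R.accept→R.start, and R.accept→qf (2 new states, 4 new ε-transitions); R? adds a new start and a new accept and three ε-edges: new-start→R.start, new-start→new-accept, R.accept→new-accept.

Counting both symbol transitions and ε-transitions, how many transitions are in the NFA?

21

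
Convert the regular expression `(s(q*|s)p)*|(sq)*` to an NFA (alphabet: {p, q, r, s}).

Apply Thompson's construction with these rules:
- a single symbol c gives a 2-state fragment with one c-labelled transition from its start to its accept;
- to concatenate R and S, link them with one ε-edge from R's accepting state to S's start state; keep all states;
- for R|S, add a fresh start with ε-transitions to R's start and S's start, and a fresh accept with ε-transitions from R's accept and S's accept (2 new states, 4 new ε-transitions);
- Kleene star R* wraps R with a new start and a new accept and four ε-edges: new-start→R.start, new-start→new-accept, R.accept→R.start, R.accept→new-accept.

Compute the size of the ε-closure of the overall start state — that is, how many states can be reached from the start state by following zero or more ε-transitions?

8

Work bottom-up. For each fragment F, track |ε-closure(F.start)| and whether F's accept lies in that closure (i.e. whether F accepts ε). A single-symbol fragment has closure size 1 and does not accept ε.
  q* → new start has ε-edges to the inner start and to the new accept, so |closure| = 2 + 1 = 3
  q*|s → |closure| = 1 (new start) + (3 + 1) + 1 (new accept, since some branch ε-reaches its own accept) = 6
  s(q*|s)p → same as the first factor's closure: |closure| = 1
  (s(q*|s)p)* → |closure| = 1 (new start) + 1 (body) + 1 (new accept) = 3
  sq → same as the first factor's closure: |closure| = 1
  (sq)* → |closure| = 1 (new start) + 1 (body) + 1 (new accept) = 3
  (s(q*|s)p)*|(sq)* → |closure| = 1 (new start) + (3 + 3) + 1 (new accept, since some branch ε-reaches its own accept) = 8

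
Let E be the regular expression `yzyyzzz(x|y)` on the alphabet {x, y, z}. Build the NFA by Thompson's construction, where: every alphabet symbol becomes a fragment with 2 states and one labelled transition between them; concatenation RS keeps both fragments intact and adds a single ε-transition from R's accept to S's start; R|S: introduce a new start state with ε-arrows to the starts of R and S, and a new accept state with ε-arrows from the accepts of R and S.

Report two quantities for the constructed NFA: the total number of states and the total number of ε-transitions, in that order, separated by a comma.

20, 11

Recursing over subexpressions:
Each of the 9 symbol leaves contributes 2 states and 0 ε-transitions.
  x|y → 6 states, 4 ε-transitions
  yzyyzzz(x|y) → 20 states, 11 ε-transitions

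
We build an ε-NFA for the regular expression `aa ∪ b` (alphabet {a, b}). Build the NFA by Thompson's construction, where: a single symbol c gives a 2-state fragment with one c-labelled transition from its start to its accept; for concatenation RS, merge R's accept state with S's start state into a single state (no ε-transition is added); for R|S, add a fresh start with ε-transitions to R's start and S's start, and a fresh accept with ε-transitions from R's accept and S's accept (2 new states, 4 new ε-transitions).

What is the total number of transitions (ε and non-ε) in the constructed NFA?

Building bottom-up:
Each of the 3 symbol leaves contributes 1 transition (1 symbol, 0 ε).
  aa = 2 transitions (2 symbol, 0 ε)
  aa ∪ b = 7 transitions (3 symbol, 4 ε)

7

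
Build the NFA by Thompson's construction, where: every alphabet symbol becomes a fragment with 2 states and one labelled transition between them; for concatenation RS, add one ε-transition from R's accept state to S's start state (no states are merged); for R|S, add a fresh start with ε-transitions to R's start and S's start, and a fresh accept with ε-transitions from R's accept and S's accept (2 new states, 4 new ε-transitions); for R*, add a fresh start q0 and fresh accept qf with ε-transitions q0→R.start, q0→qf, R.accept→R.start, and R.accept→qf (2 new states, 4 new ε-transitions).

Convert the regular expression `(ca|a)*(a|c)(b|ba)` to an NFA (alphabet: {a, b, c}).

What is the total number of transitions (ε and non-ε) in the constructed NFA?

28

Building bottom-up:
Each of the 8 symbol leaves contributes 1 transition (1 symbol, 0 ε).
  ca — 3 transitions (2 symbol, 1 ε)
  ca|a — 8 transitions (3 symbol, 5 ε)
  (ca|a)* — 12 transitions (3 symbol, 9 ε)
  a|c — 6 transitions (2 symbol, 4 ε)
  ba — 3 transitions (2 symbol, 1 ε)
  b|ba — 8 transitions (3 symbol, 5 ε)
  (ca|a)*(a|c)(b|ba) — 28 transitions (8 symbol, 20 ε)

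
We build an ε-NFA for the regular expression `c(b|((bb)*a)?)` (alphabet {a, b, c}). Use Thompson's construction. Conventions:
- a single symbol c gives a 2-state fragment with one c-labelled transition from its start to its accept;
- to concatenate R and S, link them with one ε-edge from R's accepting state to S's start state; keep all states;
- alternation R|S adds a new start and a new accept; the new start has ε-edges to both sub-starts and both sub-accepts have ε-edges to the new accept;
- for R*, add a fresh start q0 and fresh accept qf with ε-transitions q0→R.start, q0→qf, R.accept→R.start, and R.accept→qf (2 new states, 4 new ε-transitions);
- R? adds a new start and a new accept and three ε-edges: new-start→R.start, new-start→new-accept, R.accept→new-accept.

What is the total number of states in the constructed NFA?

Building bottom-up:
Each of the 5 symbol leaves contributes a 2-state fragment.
  bb : 4 states
  (bb)* : 6 states
  (bb)*a : 8 states
  ((bb)*a)? : 10 states
  b|((bb)*a)? : 14 states
  c(b|((bb)*a)?) : 16 states

16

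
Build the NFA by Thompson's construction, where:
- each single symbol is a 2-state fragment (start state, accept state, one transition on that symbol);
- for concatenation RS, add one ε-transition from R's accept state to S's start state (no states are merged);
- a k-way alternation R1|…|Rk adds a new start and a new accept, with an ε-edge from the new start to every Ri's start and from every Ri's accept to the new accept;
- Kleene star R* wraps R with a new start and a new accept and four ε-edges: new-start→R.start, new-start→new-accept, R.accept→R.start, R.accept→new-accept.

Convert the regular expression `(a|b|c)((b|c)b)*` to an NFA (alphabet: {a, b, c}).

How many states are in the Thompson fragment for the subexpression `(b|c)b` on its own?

8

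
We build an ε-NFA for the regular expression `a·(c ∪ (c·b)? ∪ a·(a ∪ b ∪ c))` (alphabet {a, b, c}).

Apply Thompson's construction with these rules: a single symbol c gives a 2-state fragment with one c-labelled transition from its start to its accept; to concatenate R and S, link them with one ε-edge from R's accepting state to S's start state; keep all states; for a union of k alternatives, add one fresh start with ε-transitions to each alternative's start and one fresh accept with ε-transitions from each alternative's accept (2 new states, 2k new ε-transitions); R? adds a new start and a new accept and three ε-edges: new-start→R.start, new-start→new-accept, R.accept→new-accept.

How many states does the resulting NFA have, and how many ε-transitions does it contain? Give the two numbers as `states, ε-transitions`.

22, 18

Bottom-up over the parse tree:
Each of the 8 symbol leaves contributes 2 states and 0 ε-transitions.
  c·b : 4 states, 1 ε-transition
  (c·b)? : 6 states, 4 ε-transitions
  a ∪ b ∪ c : 8 states, 6 ε-transitions
  a·(a ∪ b ∪ c) : 10 states, 7 ε-transitions
  c ∪ (c·b)? ∪ a·(a ∪ b ∪ c) : 20 states, 17 ε-transitions
  a·(c ∪ (c·b)? ∪ a·(a ∪ b ∪ c)) : 22 states, 18 ε-transitions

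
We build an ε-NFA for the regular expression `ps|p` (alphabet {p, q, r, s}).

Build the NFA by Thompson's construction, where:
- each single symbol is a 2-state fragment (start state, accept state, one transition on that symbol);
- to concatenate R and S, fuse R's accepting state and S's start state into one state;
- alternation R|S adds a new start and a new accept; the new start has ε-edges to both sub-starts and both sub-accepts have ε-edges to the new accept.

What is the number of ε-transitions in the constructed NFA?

Building bottom-up:
Each of the 3 symbol leaves contributes 0 ε-transitions.
  ps : 0 ε-transitions
  ps|p : 4 ε-transitions

4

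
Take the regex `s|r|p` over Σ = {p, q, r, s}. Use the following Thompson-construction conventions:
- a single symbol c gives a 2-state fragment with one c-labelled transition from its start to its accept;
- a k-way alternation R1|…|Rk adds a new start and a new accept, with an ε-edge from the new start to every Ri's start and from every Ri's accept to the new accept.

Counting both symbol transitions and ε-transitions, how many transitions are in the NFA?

By structural recursion:
Each of the 3 symbol leaves contributes 1 transition (1 symbol, 0 ε).
  s|r|p — 9 transitions (3 symbol, 6 ε)

9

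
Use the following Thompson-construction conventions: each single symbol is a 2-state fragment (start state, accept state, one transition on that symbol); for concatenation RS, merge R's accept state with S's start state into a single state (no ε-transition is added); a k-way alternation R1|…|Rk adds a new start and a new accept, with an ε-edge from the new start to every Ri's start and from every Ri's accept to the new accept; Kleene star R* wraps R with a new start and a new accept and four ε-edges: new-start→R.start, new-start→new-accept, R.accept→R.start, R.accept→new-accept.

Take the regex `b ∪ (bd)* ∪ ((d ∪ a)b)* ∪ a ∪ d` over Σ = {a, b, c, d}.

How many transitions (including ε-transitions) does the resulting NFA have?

30

Bottom-up over the parse tree:
Each of the 8 symbol leaves contributes 1 transition (1 symbol, 0 ε).
  bd : 2 transitions (2 symbol, 0 ε)
  (bd)* : 6 transitions (2 symbol, 4 ε)
  d ∪ a : 6 transitions (2 symbol, 4 ε)
  (d ∪ a)b : 7 transitions (3 symbol, 4 ε)
  ((d ∪ a)b)* : 11 transitions (3 symbol, 8 ε)
  b ∪ (bd)* ∪ ((d ∪ a)b)* ∪ a ∪ d : 30 transitions (8 symbol, 22 ε)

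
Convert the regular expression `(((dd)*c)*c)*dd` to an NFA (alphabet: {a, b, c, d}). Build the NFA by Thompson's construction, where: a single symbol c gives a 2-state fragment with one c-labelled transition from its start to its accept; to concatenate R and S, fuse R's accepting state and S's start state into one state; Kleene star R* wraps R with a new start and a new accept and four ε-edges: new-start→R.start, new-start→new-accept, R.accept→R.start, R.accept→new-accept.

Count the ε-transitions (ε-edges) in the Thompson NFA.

12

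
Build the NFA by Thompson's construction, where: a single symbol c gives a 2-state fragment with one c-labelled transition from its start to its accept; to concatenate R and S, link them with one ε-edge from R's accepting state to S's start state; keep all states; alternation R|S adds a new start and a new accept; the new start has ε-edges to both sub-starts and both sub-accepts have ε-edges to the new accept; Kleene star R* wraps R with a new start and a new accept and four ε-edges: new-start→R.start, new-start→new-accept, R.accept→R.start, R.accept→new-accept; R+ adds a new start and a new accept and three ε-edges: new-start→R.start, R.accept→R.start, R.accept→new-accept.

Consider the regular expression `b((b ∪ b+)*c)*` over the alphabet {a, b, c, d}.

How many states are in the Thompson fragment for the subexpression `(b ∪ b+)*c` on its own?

12

Fragment for `(b ∪ b+)*c`:
Each of the 3 symbol leaves contributes a 2-state fragment.
  b+ = 4 states
  b ∪ b+ = 8 states
  (b ∪ b+)* = 10 states
  (b ∪ b+)*c = 12 states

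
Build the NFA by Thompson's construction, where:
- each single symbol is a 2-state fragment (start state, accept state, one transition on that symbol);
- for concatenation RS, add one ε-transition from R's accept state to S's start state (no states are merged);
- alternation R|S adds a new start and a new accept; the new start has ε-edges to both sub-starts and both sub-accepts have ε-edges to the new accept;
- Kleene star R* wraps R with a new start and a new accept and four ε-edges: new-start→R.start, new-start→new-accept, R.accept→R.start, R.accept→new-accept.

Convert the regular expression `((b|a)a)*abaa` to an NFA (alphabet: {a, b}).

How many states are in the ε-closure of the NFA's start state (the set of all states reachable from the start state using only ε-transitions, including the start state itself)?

6

Work bottom-up. For each fragment F, track |ε-closure(F.start)| and whether F's accept lies in that closure (i.e. whether F accepts ε). A single-symbol fragment has closure size 1 and does not accept ε.
  b|a : |ε-closure| = 1 + 1 + 1 = 3 (the new accept is not ε-reachable since no branch accepts ε)
  (b|a)a : |ε-closure| equals the left operand's closure size = 3 (its accept is not ε-reachable, so the closure stops there)
  ((b|a)a)* : the star's fresh start ε-reaches both the body's start and the fresh accept: |ε-closure| = 2 + 3 = 5
  ((b|a)a)*abaa : the left operand accepts ε, so the closure extends into the next operand (via the concat ε-link); |ε-closure| = 5 + 1 = 6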